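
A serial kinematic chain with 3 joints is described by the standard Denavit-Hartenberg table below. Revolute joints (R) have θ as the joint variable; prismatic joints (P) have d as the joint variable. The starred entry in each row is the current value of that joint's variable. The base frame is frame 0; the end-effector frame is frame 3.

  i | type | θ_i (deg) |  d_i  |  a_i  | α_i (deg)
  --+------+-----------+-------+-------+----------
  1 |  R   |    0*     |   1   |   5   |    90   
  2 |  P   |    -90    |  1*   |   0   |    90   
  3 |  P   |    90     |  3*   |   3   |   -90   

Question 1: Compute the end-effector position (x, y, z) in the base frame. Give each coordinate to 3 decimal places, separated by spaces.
2.000 -4.000 1.000

after link 1: o_1 = (5.0000, 0.0000, 1.0000)
after link 2: o_2 = (5.0000, -1.0000, 1.0000)
after link 3: o_3 = (2.0000, -4.0000, 1.0000)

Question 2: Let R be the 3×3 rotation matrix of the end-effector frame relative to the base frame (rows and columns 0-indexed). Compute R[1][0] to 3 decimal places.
End-effector x-axis (col 0 of R) = (0.0000,-1.0000,0.0000)
R[1][0] = -1.0000

-1.000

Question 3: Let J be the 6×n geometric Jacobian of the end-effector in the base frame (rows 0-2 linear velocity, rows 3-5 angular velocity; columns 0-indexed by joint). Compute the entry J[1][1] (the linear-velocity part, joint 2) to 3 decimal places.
-1.000

prismatic axis z_1 = (0.0000,-1.0000,0.0000)
J_v[:, 1] = z_1; J_ω[:, 1] = (0,0,0)
entry J[1][1] = -1.0000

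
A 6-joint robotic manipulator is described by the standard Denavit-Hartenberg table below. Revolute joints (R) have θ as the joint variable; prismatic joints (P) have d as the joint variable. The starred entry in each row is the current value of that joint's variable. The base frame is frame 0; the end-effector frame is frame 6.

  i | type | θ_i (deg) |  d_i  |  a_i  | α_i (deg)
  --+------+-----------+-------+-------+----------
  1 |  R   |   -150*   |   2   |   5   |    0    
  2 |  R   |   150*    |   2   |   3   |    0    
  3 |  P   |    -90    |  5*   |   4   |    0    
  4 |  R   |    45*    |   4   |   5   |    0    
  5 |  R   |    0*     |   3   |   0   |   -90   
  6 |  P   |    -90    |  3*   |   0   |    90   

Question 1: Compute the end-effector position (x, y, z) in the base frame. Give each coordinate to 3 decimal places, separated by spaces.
after link 1: o_1 = (-4.3301, -2.5000, 2.0000)
after link 2: o_2 = (-1.3301, -2.5000, 4.0000)
after link 3: o_3 = (-1.3301, -6.5000, 9.0000)
after link 4: o_4 = (2.2054, -10.0355, 13.0000)
after link 5: o_5 = (2.2054, -10.0355, 16.0000)
after link 6: o_6 = (4.3267, -7.9142, 16.0000)

4.327 -7.914 16.000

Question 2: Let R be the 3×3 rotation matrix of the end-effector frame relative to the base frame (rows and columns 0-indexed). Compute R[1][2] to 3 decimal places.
End-effector z-axis (col 2 of R) = (-0.7071,0.7071,0.0000)
R[1][2] = 0.7071

0.707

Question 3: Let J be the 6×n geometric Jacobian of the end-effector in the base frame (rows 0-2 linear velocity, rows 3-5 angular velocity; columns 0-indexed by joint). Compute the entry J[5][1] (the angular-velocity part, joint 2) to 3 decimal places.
1.000

axis z_1 = (0.0000,0.0000,1.0000); lever o_n−o_1 = (8.6569,-5.4142,14.0000)
cross product → J_v[:, 1] = (5.4142,8.6569,-0.0000)
J_ω[:, 1] = z_1
entry J[5][1] = 1.0000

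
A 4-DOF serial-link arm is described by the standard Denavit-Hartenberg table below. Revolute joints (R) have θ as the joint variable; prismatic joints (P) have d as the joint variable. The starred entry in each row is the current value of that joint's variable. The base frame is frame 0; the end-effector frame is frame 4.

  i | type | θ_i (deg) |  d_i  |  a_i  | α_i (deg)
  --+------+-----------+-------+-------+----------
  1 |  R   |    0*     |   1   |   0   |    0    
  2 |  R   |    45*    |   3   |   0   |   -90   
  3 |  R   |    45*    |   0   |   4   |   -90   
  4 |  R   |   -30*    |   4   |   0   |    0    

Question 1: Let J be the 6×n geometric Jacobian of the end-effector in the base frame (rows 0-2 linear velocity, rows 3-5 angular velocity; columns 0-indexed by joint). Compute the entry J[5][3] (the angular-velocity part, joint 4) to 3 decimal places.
axis z_3 = (-0.5000,-0.5000,-0.7071); lever o_n−o_3 = (-2.0000,-2.0000,-2.8284)
cross product → J_v[:, 3] = (0.0000,0.0000,0.0000)
J_ω[:, 3] = z_3
entry J[5][3] = -0.7071

-0.707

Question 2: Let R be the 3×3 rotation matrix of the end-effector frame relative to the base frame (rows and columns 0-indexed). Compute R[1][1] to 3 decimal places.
-0.362

End-effector y-axis (col 1 of R) = (0.8624,-0.3624,-0.3536)
R[1][1] = -0.3624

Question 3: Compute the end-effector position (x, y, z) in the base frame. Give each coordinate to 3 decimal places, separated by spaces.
0.000 0.000 -1.657

after link 1: o_1 = (0.0000, 0.0000, 1.0000)
after link 2: o_2 = (0.0000, 0.0000, 4.0000)
after link 3: o_3 = (2.0000, 2.0000, 1.1716)
after link 4: o_4 = (0.0000, 0.0000, -1.6569)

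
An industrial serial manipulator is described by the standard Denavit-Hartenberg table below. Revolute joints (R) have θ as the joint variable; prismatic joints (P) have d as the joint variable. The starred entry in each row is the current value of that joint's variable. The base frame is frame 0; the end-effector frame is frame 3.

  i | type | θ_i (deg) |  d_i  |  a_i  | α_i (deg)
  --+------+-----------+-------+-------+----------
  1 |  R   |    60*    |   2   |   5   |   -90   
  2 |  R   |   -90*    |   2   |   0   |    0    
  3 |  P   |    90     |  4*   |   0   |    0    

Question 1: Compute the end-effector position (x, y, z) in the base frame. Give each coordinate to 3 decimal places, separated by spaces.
-2.696 7.330 2.000

after link 1: o_1 = (2.5000, 4.3301, 2.0000)
after link 2: o_2 = (0.7679, 5.3301, 2.0000)
after link 3: o_3 = (-2.6962, 7.3301, 2.0000)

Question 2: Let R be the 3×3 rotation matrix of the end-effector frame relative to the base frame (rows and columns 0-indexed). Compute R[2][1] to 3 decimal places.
-1.000

End-effector y-axis (col 1 of R) = (-0.0000,0.0000,-1.0000)
R[2][1] = -1.0000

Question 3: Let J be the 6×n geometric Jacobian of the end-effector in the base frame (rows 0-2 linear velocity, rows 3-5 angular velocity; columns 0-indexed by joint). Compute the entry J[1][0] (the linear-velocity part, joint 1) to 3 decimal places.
axis z_0 = ẑ; lever o_n−o_0 = (-2.6962,7.3301,2.0000)
cross product → J_v[:, 0] = (-7.3301,-2.6962,0.0000)
J_ω[:, 0] = z_0
entry J[1][0] = -2.6962

-2.696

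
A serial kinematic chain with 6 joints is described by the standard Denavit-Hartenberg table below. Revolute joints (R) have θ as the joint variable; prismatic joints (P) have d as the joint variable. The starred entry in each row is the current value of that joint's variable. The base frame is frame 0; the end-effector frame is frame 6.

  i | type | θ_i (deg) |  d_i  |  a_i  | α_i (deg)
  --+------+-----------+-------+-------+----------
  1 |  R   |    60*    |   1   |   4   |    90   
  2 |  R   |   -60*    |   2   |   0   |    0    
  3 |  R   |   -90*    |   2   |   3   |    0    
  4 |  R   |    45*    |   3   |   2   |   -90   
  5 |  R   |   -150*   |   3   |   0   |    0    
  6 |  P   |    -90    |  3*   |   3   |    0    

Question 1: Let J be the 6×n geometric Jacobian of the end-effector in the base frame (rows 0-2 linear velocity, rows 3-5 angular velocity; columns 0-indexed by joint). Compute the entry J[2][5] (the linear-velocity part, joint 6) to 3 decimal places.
-0.259

prismatic axis z_5 = (0.4830,0.8365,-0.2588)
J_v[:, 5] = z_5; J_ω[:, 5] = (0,0,0)
entry J[2][5] = -0.2588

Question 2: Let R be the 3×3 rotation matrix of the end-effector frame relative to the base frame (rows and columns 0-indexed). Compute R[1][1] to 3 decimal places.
End-effector y-axis (col 1 of R) = (0.5451,-0.0559,0.8365)
R[1][1] = -0.0559

-0.056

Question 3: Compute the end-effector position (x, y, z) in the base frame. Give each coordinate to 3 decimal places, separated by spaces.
after link 1: o_1 = (2.0000, 3.4641, 1.0000)
after link 2: o_2 = (3.7321, 2.4641, 1.0000)
after link 3: o_3 = (4.1651, -0.7859, -0.5000)
after link 4: o_4 = (6.5043, -2.7342, -2.4319)
after link 5: o_5 = (7.9532, -0.2246, -3.2083)
after link 6: o_6 = (7.3462, 3.9202, -2.5359)

7.346 3.920 -2.536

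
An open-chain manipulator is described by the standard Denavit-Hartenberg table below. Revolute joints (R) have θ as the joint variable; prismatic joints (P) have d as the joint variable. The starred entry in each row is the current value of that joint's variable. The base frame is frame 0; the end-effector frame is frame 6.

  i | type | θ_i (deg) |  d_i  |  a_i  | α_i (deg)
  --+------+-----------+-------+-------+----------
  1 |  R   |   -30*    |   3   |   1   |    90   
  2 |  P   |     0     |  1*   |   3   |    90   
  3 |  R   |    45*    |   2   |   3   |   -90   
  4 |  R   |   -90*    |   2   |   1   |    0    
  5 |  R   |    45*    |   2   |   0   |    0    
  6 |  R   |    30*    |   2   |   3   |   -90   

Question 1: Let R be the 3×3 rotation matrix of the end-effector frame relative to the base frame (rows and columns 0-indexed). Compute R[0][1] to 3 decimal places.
0.966

End-effector y-axis (col 1 of R) = (0.9659,0.2588,0.0000)
R[0][1] = 0.9659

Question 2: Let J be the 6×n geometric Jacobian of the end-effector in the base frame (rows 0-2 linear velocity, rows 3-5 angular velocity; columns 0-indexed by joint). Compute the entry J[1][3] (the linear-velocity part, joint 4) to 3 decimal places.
-1.716

axis z_3 = (-0.9659,-0.2588,0.0000); lever o_n−o_3 = (-5.0456,-4.3520,-1.7765)
cross product → J_v[:, 3] = (0.4598,-1.7159,2.8978)
J_ω[:, 3] = z_3
entry J[1][3] = -1.7159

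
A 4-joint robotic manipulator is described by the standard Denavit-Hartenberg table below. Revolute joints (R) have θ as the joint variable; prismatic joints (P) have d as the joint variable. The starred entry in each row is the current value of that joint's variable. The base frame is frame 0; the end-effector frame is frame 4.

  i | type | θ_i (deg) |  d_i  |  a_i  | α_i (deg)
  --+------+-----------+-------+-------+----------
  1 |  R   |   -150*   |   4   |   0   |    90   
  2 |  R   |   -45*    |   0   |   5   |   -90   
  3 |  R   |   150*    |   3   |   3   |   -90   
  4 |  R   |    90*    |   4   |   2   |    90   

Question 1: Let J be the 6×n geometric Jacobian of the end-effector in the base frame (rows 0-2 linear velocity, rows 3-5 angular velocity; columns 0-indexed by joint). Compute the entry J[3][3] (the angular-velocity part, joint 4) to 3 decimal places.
-0.127

axis z_3 = (-0.1268,0.9268,0.3536); lever o_n−o_3 = (0.7174,4.4142,0.0000)
cross product → J_v[:, 3] = (-1.5607,0.2537,-1.2247)
J_ω[:, 3] = z_3
entry J[3][3] = -0.1268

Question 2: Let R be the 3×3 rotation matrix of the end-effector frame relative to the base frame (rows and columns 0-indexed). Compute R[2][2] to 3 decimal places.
0.612

End-effector z-axis (col 2 of R) = (0.7803,-0.1268,0.6124)
R[2][2] = 0.6124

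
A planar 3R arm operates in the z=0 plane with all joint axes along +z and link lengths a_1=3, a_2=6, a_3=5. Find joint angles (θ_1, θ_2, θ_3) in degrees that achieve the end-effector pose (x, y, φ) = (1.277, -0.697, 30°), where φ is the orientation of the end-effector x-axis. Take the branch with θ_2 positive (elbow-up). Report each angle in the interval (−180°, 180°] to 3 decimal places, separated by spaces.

119.989 135.004 135.007

wrist centre = target − a_3·(cos φ, sin φ) = (-3.0531, -3.1970)
cos θ_2 = (19.5424−3²−6²)/(2·3·6) = -0.7072; θ_2 = 135.0040° (elbow-up)
β = atan2(-3.1970,-3.0531) = -133.6813°; ψ = atan2(4.2423,-1.2429) = 106.3297°
θ_1 = β − ψ = -240.0110°
θ_3 = φ − θ_1 − θ_2 = 135.0070° (wrapped to (-180°,180°])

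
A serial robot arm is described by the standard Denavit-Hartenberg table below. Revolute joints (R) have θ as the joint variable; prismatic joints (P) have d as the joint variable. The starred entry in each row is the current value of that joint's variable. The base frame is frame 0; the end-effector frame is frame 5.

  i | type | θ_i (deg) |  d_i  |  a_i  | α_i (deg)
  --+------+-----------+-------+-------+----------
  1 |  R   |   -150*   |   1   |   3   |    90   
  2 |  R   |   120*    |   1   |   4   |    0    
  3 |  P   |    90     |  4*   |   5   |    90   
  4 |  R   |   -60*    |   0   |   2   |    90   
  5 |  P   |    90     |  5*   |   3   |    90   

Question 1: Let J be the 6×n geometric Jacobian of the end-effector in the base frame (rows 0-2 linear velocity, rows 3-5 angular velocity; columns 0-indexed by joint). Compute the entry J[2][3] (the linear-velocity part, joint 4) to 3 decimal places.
-2.116

axis z_3 = (0.4330,0.2500,0.8660); lever o_n−o_3 = (0.9175,-4.3571,4.2631)
cross product → J_v[:, 3] = (4.8391,-1.0514,-2.1160)
J_ω[:, 3] = z_3
entry J[2][3] = -2.1160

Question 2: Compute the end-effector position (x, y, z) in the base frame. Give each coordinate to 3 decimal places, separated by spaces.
after link 1: o_1 = (-2.5981, -1.5000, 1.0000)
after link 2: o_2 = (-1.3660, 0.3660, 4.4641)
after link 3: o_3 = (0.3840, 5.9952, 1.9641)
after link 4: o_4 = (2.0000, 4.9282, 1.4641)
after link 5: o_5 = (1.3014, 1.6381, 6.2272)

1.301 1.638 6.227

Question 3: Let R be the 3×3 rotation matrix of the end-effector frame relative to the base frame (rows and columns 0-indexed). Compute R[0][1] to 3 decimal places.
End-effector y-axis (col 1 of R) = (-0.3995,-0.8080,0.4330)
R[0][1] = -0.3995

-0.400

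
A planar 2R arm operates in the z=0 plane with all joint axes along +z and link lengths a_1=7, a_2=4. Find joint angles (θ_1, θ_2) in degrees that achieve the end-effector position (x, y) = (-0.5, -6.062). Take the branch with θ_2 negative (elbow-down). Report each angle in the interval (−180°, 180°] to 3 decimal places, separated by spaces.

cos θ_2 = (36.9978−7²−4²)/(2·7·4) = -0.5000; θ_2 = -120.0025° (elbow-down)
β = atan2(-6.0620,-0.5000) = -94.7151°; ψ = atan2(-3.4640,4.9998) = -34.7151°
θ_1 = β − ψ = -60.0000°

-60.000 -120.003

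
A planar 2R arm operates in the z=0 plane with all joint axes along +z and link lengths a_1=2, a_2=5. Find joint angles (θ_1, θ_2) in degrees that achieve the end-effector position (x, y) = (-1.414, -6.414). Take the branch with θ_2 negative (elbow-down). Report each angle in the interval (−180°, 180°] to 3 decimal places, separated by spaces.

cos θ_2 = (43.1388−2²−5²)/(2·2·5) = 0.7069; θ_2 = -45.0135° (elbow-down)
β = atan2(-6.4140,-1.4140) = -102.4323°; ψ = atan2(-3.5364,5.5347) = -32.5764°
θ_1 = β − ψ = -69.8559°

-69.856 -45.014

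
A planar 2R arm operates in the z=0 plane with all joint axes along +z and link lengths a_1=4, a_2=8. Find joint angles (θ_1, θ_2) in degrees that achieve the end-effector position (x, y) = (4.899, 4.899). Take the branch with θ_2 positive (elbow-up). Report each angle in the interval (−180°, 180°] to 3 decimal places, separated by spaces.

-45.000 120.000

cos θ_2 = (48.0004−4²−8²)/(2·4·8) = -0.5000; θ_2 = 119.9996° (elbow-up)
β = atan2(4.8990,4.8990) = 45.0000°; ψ = atan2(6.9282,0.0001) = 89.9996°
θ_1 = β − ψ = -44.9996°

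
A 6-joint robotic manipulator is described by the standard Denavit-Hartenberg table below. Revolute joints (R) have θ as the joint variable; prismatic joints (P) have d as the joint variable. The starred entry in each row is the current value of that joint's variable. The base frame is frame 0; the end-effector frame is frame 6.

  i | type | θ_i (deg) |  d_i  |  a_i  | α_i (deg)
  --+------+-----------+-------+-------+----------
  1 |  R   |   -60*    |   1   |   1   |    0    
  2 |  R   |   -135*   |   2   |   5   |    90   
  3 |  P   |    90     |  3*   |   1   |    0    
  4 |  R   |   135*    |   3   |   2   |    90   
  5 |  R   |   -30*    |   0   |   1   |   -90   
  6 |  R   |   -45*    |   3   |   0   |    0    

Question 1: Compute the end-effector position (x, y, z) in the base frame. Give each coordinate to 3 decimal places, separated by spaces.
after link 1: o_1 = (0.5000, -0.8660, 1.0000)
after link 2: o_2 = (-4.3296, 0.4281, 3.0000)
after link 3: o_3 = (-3.5532, 3.3258, 4.0000)
after link 4: o_4 = (-1.4107, 5.8576, 2.5858)
after link 5: o_5 = (-0.9486, 5.2161, 1.9734)
after link 6: o_6 = (0.7484, 7.4512, 0.9128)

0.748 7.451 0.913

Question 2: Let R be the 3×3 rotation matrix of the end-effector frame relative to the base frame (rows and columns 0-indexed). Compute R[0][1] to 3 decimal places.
End-effector y-axis (col 1 of R) = (-0.1562,-0.3242,-0.9330)
R[0][1] = -0.1562

-0.156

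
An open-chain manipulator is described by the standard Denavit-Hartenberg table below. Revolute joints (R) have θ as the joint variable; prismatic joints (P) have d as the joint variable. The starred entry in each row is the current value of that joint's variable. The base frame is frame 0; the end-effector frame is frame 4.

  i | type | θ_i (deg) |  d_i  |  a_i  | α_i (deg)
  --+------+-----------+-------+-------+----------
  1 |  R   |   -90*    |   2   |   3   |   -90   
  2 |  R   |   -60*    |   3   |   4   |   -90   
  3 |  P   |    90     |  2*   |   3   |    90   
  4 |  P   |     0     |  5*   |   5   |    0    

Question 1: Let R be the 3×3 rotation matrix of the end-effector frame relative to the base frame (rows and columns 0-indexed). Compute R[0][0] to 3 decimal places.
End-effector x-axis (col 0 of R) = (-1.0000,-0.0000,-0.0000)
R[0][0] = -1.0000

-1.000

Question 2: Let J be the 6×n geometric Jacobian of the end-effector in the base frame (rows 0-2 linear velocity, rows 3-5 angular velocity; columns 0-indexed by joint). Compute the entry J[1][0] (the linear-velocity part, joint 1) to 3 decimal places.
axis z_0 = ẑ; lever o_n−o_0 = (-5.0000,-9.2321,8.7942)
cross product → J_v[:, 0] = (9.2321,-5.0000,0.0000)
J_ω[:, 0] = z_0
entry J[1][0] = -5.0000

-5.000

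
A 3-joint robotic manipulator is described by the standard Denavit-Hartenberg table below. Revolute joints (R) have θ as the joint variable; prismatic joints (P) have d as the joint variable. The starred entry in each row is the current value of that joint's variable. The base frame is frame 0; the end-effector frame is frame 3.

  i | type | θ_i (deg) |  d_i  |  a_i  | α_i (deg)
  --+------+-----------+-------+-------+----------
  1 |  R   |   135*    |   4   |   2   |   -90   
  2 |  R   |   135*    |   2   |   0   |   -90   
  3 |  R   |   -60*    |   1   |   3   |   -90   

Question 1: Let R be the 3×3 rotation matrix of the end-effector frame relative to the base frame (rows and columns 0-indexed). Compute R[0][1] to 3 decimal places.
End-effector y-axis (col 1 of R) = (-0.5000,0.5000,-0.7071)
R[0][1] = -0.5000

-0.500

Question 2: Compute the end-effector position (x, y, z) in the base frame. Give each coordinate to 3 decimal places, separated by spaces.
after link 1: o_1 = (-1.4142, 1.4142, 4.0000)
after link 2: o_2 = (-2.8284, 0.0000, 4.0000)
after link 3: o_3 = (-3.4155, -3.0871, 3.6464)

-3.416 -3.087 3.646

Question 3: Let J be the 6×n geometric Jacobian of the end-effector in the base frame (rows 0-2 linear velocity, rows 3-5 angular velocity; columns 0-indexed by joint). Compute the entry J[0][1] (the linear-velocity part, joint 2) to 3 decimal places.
axis z_1 = (-0.7071,-0.7071,0.0000); lever o_n−o_1 = (-2.0013,-4.5013,-0.3536)
cross product → J_v[:, 1] = (0.2500,-0.2500,1.7678)
J_ω[:, 1] = z_1
entry J[0][1] = 0.2500

0.250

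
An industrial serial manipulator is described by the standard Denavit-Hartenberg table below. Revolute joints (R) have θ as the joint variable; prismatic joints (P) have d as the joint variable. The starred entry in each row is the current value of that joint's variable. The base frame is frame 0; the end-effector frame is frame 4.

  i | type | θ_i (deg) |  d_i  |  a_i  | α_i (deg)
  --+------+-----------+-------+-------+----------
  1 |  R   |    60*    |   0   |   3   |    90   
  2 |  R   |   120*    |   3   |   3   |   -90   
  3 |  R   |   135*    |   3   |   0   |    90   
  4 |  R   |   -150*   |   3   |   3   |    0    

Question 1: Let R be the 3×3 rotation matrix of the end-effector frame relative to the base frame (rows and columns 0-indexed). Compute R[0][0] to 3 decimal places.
0.594

End-effector x-axis (col 0 of R) = (0.5937,-0.1964,0.7803)
R[0][0] = 0.5937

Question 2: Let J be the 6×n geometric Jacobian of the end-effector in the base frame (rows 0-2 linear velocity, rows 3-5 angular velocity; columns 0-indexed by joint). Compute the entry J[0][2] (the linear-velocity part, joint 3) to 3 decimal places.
-3.357

axis z_2 = (-0.4330,-0.7500,-0.5000); lever o_n−o_2 = (-1.8853,-2.6970,2.6781)
cross product → J_v[:, 2] = (-3.3571,2.1023,-0.2461)
J_ω[:, 2] = z_2
entry J[0][2] = -3.3571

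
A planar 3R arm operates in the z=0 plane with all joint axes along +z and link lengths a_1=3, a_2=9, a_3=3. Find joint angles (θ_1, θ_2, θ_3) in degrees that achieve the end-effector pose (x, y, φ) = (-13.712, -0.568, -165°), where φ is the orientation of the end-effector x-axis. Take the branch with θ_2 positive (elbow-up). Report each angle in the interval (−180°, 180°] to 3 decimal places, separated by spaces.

wrist centre = target − a_3·(cos φ, sin φ) = (-10.8142, 0.2085)
cos θ_2 = (116.9909−3²−9²)/(2·3·9) = 0.4998; θ_2 = 60.0112° (elbow-up)
β = atan2(0.2085,-10.8142) = 178.8957°; ψ = atan2(7.7951,7.4985) = 46.1112°
θ_1 = β − ψ = 132.7845°
θ_3 = φ − θ_1 − θ_2 = 2.2043° (wrapped to (-180°,180°])

132.785 60.011 2.204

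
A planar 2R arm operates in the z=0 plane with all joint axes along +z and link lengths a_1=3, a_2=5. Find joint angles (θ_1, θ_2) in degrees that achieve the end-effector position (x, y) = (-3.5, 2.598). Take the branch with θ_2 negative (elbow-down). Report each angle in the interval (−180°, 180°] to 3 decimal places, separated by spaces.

cos θ_2 = (18.9996−3²−5²)/(2·3·5) = -0.5000; θ_2 = -120.0009° (elbow-down)
β = atan2(2.5980,-3.5000) = 143.4140°; ψ = atan2(-4.3301,0.4999) = -83.4140°
θ_1 = β − ψ = 226.8281°

-133.172 -120.001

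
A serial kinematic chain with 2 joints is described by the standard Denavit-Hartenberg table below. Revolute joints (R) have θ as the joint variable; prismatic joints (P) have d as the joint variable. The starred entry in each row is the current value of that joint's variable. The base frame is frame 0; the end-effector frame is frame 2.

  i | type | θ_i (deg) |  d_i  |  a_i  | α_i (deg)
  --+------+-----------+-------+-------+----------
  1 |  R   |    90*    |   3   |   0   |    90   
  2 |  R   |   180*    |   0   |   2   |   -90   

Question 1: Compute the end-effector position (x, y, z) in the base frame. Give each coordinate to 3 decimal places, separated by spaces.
-0.000 -2.000 3.000

after link 1: o_1 = (0.0000, 0.0000, 3.0000)
after link 2: o_2 = (-0.0000, -2.0000, 3.0000)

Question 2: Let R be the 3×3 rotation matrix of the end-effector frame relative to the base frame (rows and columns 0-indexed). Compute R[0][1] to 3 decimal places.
-1.000

End-effector y-axis (col 1 of R) = (-1.0000,0.0000,-0.0000)
R[0][1] = -1.0000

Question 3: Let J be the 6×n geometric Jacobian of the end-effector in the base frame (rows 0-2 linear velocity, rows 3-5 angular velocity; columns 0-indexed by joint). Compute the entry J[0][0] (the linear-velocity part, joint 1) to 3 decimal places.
axis z_0 = ẑ; lever o_n−o_0 = (-0.0000,-2.0000,3.0000)
cross product → J_v[:, 0] = (2.0000,-0.0000,0.0000)
J_ω[:, 0] = z_0
entry J[0][0] = 2.0000

2.000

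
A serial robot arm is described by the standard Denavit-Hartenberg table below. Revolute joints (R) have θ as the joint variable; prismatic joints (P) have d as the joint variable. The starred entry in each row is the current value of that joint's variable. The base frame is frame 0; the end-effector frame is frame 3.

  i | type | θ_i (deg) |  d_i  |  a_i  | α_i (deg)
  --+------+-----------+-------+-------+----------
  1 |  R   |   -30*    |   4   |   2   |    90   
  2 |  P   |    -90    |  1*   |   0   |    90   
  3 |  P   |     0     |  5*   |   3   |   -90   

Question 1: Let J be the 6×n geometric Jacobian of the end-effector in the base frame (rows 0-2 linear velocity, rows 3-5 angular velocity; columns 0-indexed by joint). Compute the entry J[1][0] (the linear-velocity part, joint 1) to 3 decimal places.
-3.098

axis z_0 = ẑ; lever o_n−o_0 = (-3.0981,0.6340,1.0000)
cross product → J_v[:, 0] = (-0.6340,-3.0981,0.0000)
J_ω[:, 0] = z_0
entry J[1][0] = -3.0981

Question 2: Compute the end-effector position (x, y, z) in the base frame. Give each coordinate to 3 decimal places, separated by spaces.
after link 1: o_1 = (1.7321, -1.0000, 4.0000)
after link 2: o_2 = (1.2321, -1.8660, 4.0000)
after link 3: o_3 = (-3.0981, 0.6340, 1.0000)

-3.098 0.634 1.000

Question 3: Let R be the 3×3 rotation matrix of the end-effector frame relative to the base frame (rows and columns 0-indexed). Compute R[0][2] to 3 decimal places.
-0.500

End-effector z-axis (col 2 of R) = (-0.5000,-0.8660,0.0000)
R[0][2] = -0.5000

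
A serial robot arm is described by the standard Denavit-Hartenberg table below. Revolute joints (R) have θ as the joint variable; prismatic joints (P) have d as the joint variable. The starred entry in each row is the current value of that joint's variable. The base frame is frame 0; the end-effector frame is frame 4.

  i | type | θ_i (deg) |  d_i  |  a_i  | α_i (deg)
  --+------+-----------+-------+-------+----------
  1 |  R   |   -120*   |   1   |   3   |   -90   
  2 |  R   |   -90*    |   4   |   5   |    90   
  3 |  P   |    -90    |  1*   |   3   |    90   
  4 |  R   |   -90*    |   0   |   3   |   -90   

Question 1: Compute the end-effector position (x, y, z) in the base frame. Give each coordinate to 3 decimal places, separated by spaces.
after link 1: o_1 = (-1.5000, -2.5981, 1.0000)
after link 2: o_2 = (1.9641, -4.5981, 6.0000)
after link 3: o_3 = (-0.1340, -2.2321, 6.0000)
after link 4: o_4 = (-1.6340, -4.8301, 6.0000)

-1.634 -4.830 6.000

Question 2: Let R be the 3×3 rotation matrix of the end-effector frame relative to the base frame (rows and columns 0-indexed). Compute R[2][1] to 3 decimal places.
End-effector y-axis (col 1 of R) = (-0.0000,-0.0000,1.0000)
R[2][1] = 1.0000

1.000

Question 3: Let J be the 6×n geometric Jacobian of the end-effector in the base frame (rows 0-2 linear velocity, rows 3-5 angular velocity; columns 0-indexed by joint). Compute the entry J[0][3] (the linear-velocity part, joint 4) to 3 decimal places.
axis z_3 = (0.0000,0.0000,-1.0000); lever o_n−o_3 = (-1.5000,-2.5981,0.0000)
cross product → J_v[:, 3] = (-2.5981,1.5000,0.0000)
J_ω[:, 3] = z_3
entry J[0][3] = -2.5981

-2.598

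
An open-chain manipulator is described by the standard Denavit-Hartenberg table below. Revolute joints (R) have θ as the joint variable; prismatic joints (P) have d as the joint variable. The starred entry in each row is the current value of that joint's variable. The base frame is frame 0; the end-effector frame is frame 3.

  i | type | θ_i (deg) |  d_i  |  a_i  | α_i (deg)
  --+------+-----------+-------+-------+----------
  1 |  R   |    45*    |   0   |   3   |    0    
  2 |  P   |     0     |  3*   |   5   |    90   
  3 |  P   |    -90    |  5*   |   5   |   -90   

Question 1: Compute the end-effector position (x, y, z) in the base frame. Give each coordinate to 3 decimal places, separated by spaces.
9.192 2.121 -2.000

after link 1: o_1 = (2.1213, 2.1213, 0.0000)
after link 2: o_2 = (5.6569, 5.6569, 3.0000)
after link 3: o_3 = (9.1924, 2.1213, -2.0000)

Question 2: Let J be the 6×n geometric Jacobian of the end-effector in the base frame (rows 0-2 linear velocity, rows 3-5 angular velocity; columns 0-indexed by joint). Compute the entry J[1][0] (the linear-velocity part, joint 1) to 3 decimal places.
9.192

axis z_0 = ẑ; lever o_n−o_0 = (9.1924,2.1213,-2.0000)
cross product → J_v[:, 0] = (-2.1213,9.1924,0.0000)
J_ω[:, 0] = z_0
entry J[1][0] = 9.1924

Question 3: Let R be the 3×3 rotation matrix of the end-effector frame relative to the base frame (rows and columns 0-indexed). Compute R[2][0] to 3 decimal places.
-1.000

End-effector x-axis (col 0 of R) = (0.0000,-0.0000,-1.0000)
R[2][0] = -1.0000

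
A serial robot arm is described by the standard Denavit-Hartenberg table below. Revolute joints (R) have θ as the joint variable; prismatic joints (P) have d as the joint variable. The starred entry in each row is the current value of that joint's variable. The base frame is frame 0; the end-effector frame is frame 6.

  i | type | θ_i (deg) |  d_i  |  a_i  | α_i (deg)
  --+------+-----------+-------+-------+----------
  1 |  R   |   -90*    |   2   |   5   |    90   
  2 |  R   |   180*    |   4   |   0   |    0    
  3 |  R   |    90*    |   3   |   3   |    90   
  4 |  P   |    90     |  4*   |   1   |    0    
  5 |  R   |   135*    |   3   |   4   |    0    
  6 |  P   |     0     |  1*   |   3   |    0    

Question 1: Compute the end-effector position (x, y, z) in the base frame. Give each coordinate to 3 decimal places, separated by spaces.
after link 1: o_1 = (0.0000, -5.0000, 2.0000)
after link 2: o_2 = (-4.0000, -5.0000, 2.0000)
after link 3: o_3 = (-7.0000, -5.0000, -1.0000)
after link 4: o_4 = (-8.0000, -1.0000, -1.0000)
after link 5: o_5 = (-5.1716, 2.0000, 1.8284)
after link 6: o_6 = (-3.0503, 3.0000, 3.9497)

-3.050 3.000 3.950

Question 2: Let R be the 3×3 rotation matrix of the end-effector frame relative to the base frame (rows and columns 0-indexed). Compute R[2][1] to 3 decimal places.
-0.707

End-effector y-axis (col 1 of R) = (0.7071,0.0000,-0.7071)
R[2][1] = -0.7071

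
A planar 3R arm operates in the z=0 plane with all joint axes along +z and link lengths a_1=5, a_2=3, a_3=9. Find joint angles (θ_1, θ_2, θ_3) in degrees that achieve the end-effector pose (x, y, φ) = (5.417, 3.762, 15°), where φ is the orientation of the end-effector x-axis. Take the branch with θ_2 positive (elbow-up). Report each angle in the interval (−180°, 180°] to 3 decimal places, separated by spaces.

wrist centre = target − a_3·(cos φ, sin φ) = (-3.2763, 1.4326)
cos θ_2 = (12.7868−5²−3²)/(2·5·3) = -0.7071; θ_2 = 135.0000° (elbow-up)
β = atan2(1.4326,-3.2763) = 156.3819°; ψ = atan2(2.1213,2.8787) = 36.3868°
θ_1 = β − ψ = 119.9951°
θ_3 = φ − θ_1 − θ_2 = 120.0048° (wrapped to (-180°,180°])

119.995 135.000 120.005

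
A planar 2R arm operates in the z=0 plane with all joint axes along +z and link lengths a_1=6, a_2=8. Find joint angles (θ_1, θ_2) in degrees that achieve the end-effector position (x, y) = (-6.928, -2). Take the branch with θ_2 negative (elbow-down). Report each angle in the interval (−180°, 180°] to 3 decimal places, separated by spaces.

cos θ_2 = (51.9972−6²−8²)/(2·6·8) = -0.5000; θ_2 = -120.0019° (elbow-down)
β = atan2(-2.0000,-6.9280) = -163.8974°; ψ = atan2(-6.9281,1.9998) = -73.8994°
θ_1 = β − ψ = -89.9981°

-89.998 -120.002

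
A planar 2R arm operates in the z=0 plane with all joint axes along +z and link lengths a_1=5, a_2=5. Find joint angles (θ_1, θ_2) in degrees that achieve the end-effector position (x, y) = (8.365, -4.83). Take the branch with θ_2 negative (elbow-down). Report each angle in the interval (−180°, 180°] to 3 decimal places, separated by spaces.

-15.003 -29.998

cos θ_2 = (93.3021−5²−5²)/(2·5·5) = 0.8660; θ_2 = -29.9980° (elbow-down)
β = atan2(-4.8300,8.3650) = -30.0024°; ψ = atan2(-2.4999,9.3302) = -14.9990°
θ_1 = β − ψ = -15.0034°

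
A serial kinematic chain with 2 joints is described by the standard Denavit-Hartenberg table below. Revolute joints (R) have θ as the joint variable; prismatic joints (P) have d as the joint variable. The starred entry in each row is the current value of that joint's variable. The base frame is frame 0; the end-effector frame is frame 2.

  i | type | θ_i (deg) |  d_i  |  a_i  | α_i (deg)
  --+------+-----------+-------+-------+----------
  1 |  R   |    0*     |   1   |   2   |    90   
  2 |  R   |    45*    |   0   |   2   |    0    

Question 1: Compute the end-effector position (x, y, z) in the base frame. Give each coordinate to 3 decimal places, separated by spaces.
after link 1: o_1 = (2.0000, 0.0000, 1.0000)
after link 2: o_2 = (3.4142, 0.0000, 2.4142)

3.414 0.000 2.414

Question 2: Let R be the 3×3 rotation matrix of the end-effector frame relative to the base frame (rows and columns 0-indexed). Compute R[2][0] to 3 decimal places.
0.707

End-effector x-axis (col 0 of R) = (0.7071,0.0000,0.7071)
R[2][0] = 0.7071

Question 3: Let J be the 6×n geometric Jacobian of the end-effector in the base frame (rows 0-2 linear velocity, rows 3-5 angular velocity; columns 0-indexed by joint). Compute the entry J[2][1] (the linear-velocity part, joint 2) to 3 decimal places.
axis z_1 = (0.0000,-1.0000,0.0000); lever o_n−o_1 = (1.4142,0.0000,1.4142)
cross product → J_v[:, 1] = (-1.4142,0.0000,1.4142)
J_ω[:, 1] = z_1
entry J[2][1] = 1.4142

1.414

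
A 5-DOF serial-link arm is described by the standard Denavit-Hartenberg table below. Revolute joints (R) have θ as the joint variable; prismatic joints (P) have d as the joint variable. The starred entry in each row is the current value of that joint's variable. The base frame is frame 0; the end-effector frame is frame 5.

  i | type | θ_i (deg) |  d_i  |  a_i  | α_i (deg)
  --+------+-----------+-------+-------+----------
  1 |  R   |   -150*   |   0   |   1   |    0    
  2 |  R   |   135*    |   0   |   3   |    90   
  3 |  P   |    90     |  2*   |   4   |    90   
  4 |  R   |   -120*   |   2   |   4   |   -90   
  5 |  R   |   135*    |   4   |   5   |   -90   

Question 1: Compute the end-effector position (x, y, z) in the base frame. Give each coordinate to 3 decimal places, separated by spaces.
0.653 -0.490 7.232

after link 1: o_1 = (-0.8660, -0.5000, 0.0000)
after link 2: o_2 = (2.0318, -1.2765, 0.0000)
after link 3: o_3 = (1.5141, -3.2083, 4.0000)
after link 4: o_4 = (4.3425, -0.3799, 2.0000)
after link 5: o_5 = (0.6526, -0.4905, 7.2319)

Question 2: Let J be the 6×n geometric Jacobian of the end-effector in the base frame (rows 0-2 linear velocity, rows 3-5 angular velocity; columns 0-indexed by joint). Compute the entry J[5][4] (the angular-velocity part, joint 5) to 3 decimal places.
axis z_4 = (0.1294,0.4830,0.8660); lever o_n−o_4 = (-3.6899,-0.1106,5.2319)
cross product → J_v[:, 4] = (2.6226,-3.8726,1.7678)
J_ω[:, 4] = z_4
entry J[5][4] = 0.8660

0.866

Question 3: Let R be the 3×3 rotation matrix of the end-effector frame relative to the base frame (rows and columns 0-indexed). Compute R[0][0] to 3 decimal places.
End-effector x-axis (col 0 of R) = (-0.8415,-0.4085,0.3536)
R[0][0] = -0.8415

-0.842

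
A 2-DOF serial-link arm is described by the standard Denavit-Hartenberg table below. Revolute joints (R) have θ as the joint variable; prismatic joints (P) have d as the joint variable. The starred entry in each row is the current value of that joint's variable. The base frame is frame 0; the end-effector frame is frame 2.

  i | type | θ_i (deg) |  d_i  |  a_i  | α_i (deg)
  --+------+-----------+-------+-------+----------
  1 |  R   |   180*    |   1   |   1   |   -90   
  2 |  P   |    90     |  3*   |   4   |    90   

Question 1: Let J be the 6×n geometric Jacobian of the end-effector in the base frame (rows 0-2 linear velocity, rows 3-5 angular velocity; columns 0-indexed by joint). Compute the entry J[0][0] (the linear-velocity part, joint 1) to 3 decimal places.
3.000

axis z_0 = ẑ; lever o_n−o_0 = (-1.0000,-3.0000,-3.0000)
cross product → J_v[:, 0] = (3.0000,-1.0000,0.0000)
J_ω[:, 0] = z_0
entry J[0][0] = 3.0000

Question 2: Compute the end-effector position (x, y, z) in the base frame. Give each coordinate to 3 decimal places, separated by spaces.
after link 1: o_1 = (-1.0000, 0.0000, 1.0000)
after link 2: o_2 = (-1.0000, -3.0000, -3.0000)

-1.000 -3.000 -3.000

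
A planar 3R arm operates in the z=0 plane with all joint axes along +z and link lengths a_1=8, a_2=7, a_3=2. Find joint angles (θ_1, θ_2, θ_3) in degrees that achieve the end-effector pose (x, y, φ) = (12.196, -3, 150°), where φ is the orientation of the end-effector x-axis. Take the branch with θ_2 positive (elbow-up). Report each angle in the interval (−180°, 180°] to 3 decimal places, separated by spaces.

wrist centre = target − a_3·(cos φ, sin φ) = (13.9281, -4.0000)
cos θ_2 = (209.9906−8²−7²)/(2·8·7) = 0.8660; θ_2 = 30.0043° (elbow-up)
β = atan2(-4.0000,13.9281) = -16.0235°; ψ = atan2(3.5005,14.0619) = 13.9786°
θ_1 = β − ψ = -30.0022°
θ_3 = φ − θ_1 − θ_2 = 149.9978° (wrapped to (-180°,180°])

-30.002 30.004 149.998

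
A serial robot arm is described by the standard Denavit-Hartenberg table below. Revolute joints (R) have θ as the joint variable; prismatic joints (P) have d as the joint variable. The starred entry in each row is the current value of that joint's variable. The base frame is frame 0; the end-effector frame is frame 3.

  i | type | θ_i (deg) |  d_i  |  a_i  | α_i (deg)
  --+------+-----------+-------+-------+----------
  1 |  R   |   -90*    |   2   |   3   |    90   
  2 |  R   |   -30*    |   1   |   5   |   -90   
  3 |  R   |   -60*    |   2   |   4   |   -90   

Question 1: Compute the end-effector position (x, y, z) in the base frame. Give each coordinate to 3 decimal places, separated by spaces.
after link 1: o_1 = (0.0000, -3.0000, 2.0000)
after link 2: o_2 = (-1.0000, -7.3301, -0.5000)
after link 3: o_3 = (-4.4641, -10.0622, 0.2321)

-4.464 -10.062 0.232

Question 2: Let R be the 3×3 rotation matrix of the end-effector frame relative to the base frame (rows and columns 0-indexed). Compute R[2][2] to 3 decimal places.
-0.433

End-effector z-axis (col 2 of R) = (0.5000,-0.7500,-0.4330)
R[2][2] = -0.4330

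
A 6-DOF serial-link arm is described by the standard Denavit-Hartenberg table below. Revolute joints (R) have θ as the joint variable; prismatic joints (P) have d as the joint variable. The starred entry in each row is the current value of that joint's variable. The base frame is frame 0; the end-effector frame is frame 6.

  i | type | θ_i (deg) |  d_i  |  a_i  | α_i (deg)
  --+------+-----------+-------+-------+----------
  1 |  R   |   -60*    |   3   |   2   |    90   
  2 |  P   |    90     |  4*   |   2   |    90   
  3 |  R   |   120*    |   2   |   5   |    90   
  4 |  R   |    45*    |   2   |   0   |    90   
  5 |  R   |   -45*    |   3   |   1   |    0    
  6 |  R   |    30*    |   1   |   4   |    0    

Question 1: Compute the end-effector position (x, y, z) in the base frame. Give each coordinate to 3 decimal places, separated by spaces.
-9.669 -10.667 -0.307

after link 1: o_1 = (1.0000, -1.7321, 3.0000)
after link 2: o_2 = (-2.4641, -3.7321, 5.0000)
after link 3: o_3 = (-5.2141, -7.6292, 2.5000)
after link 4: o_4 = (-6.0801, -8.1292, 4.2321)
after link 5: o_5 = (-8.5506, -7.6833, 2.3090)
after link 6: o_6 = (-9.6692, -10.6674, -0.3071)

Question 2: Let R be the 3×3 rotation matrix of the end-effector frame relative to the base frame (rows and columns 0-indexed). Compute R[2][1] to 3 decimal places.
0.745

End-effector y-axis (col 1 of R) = (-0.4640,-0.4792,0.7450)
R[2][1] = 0.7450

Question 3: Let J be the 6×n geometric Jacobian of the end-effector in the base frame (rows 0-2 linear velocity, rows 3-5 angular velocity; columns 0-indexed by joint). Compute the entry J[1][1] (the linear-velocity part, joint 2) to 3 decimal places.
prismatic axis z_1 = (-0.8660,-0.5000,0.0000)
J_v[:, 1] = z_1; J_ω[:, 1] = (0,0,0)
entry J[1][1] = -0.5000

-0.500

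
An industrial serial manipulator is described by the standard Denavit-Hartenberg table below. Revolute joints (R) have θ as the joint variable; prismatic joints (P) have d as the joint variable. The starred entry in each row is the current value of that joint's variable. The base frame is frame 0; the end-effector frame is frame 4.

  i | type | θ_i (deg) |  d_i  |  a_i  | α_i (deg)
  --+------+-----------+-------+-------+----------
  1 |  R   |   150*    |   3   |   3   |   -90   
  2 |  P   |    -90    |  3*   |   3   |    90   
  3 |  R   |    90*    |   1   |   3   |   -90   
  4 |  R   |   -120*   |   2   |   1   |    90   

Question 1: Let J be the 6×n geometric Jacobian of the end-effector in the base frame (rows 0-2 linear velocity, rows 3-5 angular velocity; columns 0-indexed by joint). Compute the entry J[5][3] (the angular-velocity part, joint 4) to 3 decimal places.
-1.000

axis z_3 = (0.0000,-0.0000,-1.0000); lever o_n−o_3 = (1.0000,-0.0000,-2.0000)
cross product → J_v[:, 3] = (-0.0000,-1.0000,0.0000)
J_ω[:, 3] = z_3
entry J[5][3] = -1.0000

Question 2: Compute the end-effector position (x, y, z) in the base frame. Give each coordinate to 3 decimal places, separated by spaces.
-3.732 -4.196 4.000

after link 1: o_1 = (-2.5981, 1.5000, 3.0000)
after link 2: o_2 = (-4.0981, -1.0981, 6.0000)
after link 3: o_3 = (-4.7321, -4.1962, 6.0000)
after link 4: o_4 = (-3.7321, -4.1962, 4.0000)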